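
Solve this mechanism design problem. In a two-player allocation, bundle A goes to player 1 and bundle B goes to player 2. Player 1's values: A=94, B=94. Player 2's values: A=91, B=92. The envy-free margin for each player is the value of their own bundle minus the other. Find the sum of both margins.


Step 1: Player 1's margin = v1(A) - v1(B) = 94 - 94 = 0
Step 2: Player 2's margin = v2(B) - v2(A) = 92 - 91 = 1
Step 3: Total margin = 0 + 1 = 1

1


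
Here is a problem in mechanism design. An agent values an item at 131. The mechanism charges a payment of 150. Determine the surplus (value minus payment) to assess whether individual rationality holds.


Step 1: Surplus = value - payment = 131 - 150 = -19
Step 2: IR is violated (surplus < 0)

-19


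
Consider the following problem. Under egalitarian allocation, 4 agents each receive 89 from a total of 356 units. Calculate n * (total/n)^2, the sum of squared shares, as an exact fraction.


Step 1: Each agent's share = 356/4 = 89
Step 2: Square of each share = (89)^2 = 7921
Step 3: Sum of squares = 4 * 7921 = 31684

31684


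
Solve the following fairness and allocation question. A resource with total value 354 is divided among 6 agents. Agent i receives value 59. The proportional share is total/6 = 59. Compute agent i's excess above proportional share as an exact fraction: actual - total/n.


Step 1: Proportional share = 354/6 = 59
Step 2: Agent's actual allocation = 59
Step 3: Excess = 59 - 59 = 0

0


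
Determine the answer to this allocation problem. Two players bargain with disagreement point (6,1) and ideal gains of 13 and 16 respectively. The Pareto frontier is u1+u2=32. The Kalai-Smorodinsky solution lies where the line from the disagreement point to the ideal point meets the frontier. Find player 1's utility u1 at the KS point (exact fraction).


Step 1: At the KS point, (u1-d1)/r1 = (u2-d2)/r2 = t and u1+u2 = 32
Step 2: u1 = d1 + r1*t and u2 = d2 + r2*t, so (d1 + r1*t) + (d2 + r2*t) = 32
Step 3: t = (32 - 6 - 1)/(13 + 16) = 25/29
Step 4: u1 = d1 + r1*t = 6 + 13 * 25/29 = 499/29
Step 5: (Check: u2 = d2 + r2*t = 429/29; u1+u2 = 499/29 + 429/29 = 32, on the frontier.)

499/29


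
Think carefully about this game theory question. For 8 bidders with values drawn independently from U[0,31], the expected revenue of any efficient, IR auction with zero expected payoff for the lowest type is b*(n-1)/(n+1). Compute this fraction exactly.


Step 1: By Revenue Equivalence, expected revenue = b*(n-1)/(n+1)
Step 2: Substituting n = 8, b = 31
Step 3: Revenue = 31*(8-1)/(8+1) = 31*7/9
Step 4: Revenue = 217/9

217/9


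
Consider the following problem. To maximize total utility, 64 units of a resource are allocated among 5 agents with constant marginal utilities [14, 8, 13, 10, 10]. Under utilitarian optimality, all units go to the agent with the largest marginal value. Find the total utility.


Step 1: The marginal utilities are [14, 8, 13, 10, 10]
Step 2: The highest marginal utility is 14
Step 3: All 64 units go to that agent
Step 4: Total utility = 14 * 64 = 896

896


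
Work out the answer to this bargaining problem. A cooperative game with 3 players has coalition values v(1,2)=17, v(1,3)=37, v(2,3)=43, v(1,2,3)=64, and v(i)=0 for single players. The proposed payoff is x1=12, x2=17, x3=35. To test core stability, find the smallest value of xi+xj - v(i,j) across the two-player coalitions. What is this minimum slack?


Step 1: Slack for coalition (1,2): x1+x2 - v12 = 29 - 17 = 12
Step 2: Slack for coalition (1,3): x1+x3 - v13 = 47 - 37 = 10
Step 3: Slack for coalition (2,3): x2+x3 - v23 = 52 - 43 = 9
Step 4: Minimum slack = min(12, 10, 9) = 9, attained by (2,3); no pair can gain by deviating, so the allocation is in the core

9


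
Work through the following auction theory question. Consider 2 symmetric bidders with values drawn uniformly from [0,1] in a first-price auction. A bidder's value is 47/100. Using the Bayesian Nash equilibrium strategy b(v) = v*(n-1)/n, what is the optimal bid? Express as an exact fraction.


Step 1: The symmetric BNE bidding function is b(v) = v * (n-1) / n
Step 2: Substitute v = 47/100 and n = 2
Step 3: b = 47/100 * 1/2
Step 4: b = 47/200

47/200


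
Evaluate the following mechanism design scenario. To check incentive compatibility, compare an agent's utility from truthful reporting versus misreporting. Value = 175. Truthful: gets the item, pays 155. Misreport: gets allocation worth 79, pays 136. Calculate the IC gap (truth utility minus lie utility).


Step 1: U(truth) = value - payment = 175 - 155 = 20
Step 2: U(lie) = allocation - payment = 79 - 136 = -57
Step 3: IC gap = 20 - (-57) = 77

77


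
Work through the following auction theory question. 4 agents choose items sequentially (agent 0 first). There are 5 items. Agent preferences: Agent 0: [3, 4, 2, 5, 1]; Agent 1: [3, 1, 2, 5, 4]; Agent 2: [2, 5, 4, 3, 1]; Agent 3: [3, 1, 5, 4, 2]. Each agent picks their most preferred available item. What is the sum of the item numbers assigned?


Step 1: Agent 0 picks item 3
Step 2: Agent 1 picks item 1
Step 3: Agent 2 picks item 2
Step 4: Agent 3 picks item 5
Step 5: Sum = 3 + 1 + 2 + 5 = 11

11


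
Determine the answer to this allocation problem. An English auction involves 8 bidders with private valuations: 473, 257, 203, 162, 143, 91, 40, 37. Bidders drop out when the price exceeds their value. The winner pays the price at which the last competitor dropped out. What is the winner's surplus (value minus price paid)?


Step 1: Identify the highest value: 473
Step 2: Identify the second-highest value: 257
Step 3: The final price = second-highest value = 257
Step 4: Surplus = 473 - 257 = 216

216


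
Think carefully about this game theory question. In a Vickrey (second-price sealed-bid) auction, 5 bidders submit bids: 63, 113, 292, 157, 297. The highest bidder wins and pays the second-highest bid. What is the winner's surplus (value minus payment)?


Step 1: Sort bids in descending order: 297, 292, 157, 113, 63
Step 2: The winning bid is the highest: 297
Step 3: The payment equals the second-highest bid: 292
Step 4: Surplus = winner's bid - payment = 297 - 292 = 5

5


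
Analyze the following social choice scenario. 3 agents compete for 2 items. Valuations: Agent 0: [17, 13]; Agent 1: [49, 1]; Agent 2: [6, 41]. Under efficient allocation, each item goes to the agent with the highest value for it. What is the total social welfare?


Step 1: For each item, find the maximum value among all agents.
Step 2: Item 0 -> Agent 1 (value 49)
Step 3: Item 1 -> Agent 2 (value 41)
Step 4: Total welfare = 49 + 41 = 90

90


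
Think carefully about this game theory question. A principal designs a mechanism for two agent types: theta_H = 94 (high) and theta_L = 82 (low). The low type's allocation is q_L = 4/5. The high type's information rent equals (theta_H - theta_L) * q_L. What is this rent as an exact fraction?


Step 1: theta_H - theta_L = 94 - 82 = 12
Step 2: Information rent = (theta_H - theta_L) * q_L
Step 3: = 12 * 4/5
Step 4: = 48/5

48/5


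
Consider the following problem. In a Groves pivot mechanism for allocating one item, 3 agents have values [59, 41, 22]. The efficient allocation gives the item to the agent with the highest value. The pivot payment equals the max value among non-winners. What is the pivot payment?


Step 1: The efficient winner is agent 0 with value 59
Step 2: Other agents' values: [41, 22]
Step 3: Pivot payment = max(others) = 41
Step 4: The winner pays 41

41


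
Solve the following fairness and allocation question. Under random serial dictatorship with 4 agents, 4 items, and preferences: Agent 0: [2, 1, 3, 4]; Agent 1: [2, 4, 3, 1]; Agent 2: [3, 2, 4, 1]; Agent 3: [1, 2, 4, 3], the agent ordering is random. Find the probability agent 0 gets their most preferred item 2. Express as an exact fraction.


Step 1: Agent 0 wants item 2
Step 2: There are 24 possible orderings of agents
Step 3: In 12 orderings, agent 0 gets item 2
Step 4: Probability = 12/24 = 1/2

1/2


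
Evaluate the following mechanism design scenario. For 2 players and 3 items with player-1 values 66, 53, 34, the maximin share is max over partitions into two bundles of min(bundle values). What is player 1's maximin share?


Step 1: Item values = 66, 53, 34
Step 2: Enumerate all 2-bundle partitions and take the smaller bundle:
  Partition 1: {66} vs {53,34} -> bundles 66, 87; min = 66
  Partition 2: {53} vs {66,34} -> bundles 53, 100; min = 53
  Partition 3: {34} vs {66,53} -> bundles 34, 119; min = 34
Step 3: MMS = max(66, 53, 34) = 66

66


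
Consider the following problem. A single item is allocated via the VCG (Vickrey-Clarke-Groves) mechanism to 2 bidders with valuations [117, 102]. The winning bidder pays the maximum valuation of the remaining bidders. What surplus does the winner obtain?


Step 1: The winner is the agent with the highest value: agent 0 with value 117
Step 2: Values of other agents: [102]
Step 3: VCG payment = max of others' values = 102
Step 4: Surplus = 117 - 102 = 15

15


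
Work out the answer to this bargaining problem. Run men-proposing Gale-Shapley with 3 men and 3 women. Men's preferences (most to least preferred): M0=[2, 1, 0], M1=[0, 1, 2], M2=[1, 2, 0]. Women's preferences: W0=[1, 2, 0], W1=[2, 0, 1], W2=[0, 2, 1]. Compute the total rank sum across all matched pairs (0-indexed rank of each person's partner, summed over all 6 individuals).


Step 1: Run Gale-Shapley (men propose, women hold best offer):
  M0 proposes to W2; she accepts
  M1 proposes to W0; she accepts
  M2 proposes to W1; she accepts
Step 2: Final matching: W0-M1, W1-M2, W2-M0
Step 3: 0-indexed ranks (man's rank of his match, then woman's): 0 + 0 + 0 + 0 + 0 + 0
Step 4: Total rank sum = 0

0


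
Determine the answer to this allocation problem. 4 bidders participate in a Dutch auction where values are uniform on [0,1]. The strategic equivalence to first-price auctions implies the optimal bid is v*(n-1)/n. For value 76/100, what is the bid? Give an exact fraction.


Step 1: Dutch auctions are strategically equivalent to first-price auctions
Step 2: The equilibrium bid is b(v) = v*(n-1)/n
Step 3: b = 19/25 * 3/4
Step 4: b = 57/100

57/100


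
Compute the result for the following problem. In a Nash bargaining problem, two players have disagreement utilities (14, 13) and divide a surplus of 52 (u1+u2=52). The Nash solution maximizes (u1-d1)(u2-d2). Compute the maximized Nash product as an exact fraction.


Step 1: The Nash solution splits surplus symmetrically above the disagreement point
Step 2: u1 = (total + d1 - d2)/2 = (52 + 14 - 13)/2 = 53/2
Step 3: u2 = (total - d1 + d2)/2 = (52 - 14 + 13)/2 = 51/2
Step 4: Nash product = (53/2 - 14) * (51/2 - 13)
Step 5: = 25/2 * 25/2 = 625/4

625/4


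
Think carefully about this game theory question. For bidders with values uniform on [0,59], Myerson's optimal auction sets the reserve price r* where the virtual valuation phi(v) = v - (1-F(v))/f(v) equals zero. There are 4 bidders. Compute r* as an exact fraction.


Step 1: For U[0,59], F(v) = v/59 and f(v) = 1/59
Step 2: phi(v) = v - (1 - v/59)/(1/59) = v - (59 - v) = 2v - 59
Step 3: Set phi(r*) = 0: 2r* - 59 = 0
Step 4: r* = 59/2 (the number of bidders n = 4 does not enter)

59/2


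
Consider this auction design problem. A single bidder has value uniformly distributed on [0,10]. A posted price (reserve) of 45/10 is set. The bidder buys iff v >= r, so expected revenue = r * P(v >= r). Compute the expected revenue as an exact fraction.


Step 1: Posted price r = 9/2, value support [0,10]
Step 2: P(v >= r) = (10 - 9/2)/10 = 11/20
Step 3: Expected revenue = r * P(v >= r) = 9/2 * 11/20
Step 4: Revenue = 99/40

99/40


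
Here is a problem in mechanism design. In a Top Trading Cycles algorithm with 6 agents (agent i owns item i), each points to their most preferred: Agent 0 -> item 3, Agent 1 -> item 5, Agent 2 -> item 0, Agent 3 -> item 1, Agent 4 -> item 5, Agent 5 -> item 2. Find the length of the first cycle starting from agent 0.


Step 1: Trace the pointer graph from agent 0: 0 -> 3 -> 1 -> 5 -> 2 -> 0
Step 2: A cycle is detected when we revisit agent 0
Step 3: The cycle is: 0 -> 3 -> 1 -> 5 -> 2 -> 0
Step 4: Cycle length = 5

5


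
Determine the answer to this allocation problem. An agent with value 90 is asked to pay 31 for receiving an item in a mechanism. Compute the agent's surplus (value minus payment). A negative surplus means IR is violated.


Step 1: Surplus = value - payment = 90 - 31 = 59
Step 2: IR is satisfied (surplus >= 0)

59


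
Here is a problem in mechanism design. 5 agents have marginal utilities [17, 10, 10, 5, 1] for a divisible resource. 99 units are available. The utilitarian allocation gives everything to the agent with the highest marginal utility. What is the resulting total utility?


Step 1: The marginal utilities are [17, 10, 10, 5, 1]
Step 2: The highest marginal utility is 17
Step 3: All 99 units go to that agent
Step 4: Total utility = 17 * 99 = 1683

1683


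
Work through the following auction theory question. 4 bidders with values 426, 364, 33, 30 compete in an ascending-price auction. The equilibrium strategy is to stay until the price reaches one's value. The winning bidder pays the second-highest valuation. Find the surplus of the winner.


Step 1: Identify the highest value: 426
Step 2: Identify the second-highest value: 364
Step 3: The final price = second-highest value = 364
Step 4: Surplus = 426 - 364 = 62

62


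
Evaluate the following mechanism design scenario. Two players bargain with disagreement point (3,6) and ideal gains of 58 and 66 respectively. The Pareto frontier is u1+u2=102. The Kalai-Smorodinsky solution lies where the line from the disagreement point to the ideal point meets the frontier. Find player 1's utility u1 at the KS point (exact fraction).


Step 1: At the KS point, (u1-d1)/r1 = (u2-d2)/r2 = t and u1+u2 = 102
Step 2: u1 = d1 + r1*t and u2 = d2 + r2*t, so (d1 + r1*t) + (d2 + r2*t) = 102
Step 3: t = (102 - 3 - 6)/(58 + 66) = 93/124 = 3/4
Step 4: u1 = d1 + r1*t = 3 + 58 * 3/4 = 93/2
Step 5: (Check: u2 = d2 + r2*t = 111/2; u1+u2 = 93/2 + 111/2 = 102, on the frontier.)

93/2


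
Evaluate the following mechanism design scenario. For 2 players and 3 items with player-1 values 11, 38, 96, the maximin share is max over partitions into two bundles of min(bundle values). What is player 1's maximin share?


Step 1: Item values = 11, 38, 96
Step 2: Enumerate all 2-bundle partitions and take the smaller bundle:
  Partition 1: {11} vs {38,96} -> bundles 11, 134; min = 11
  Partition 2: {38} vs {11,96} -> bundles 38, 107; min = 38
  Partition 3: {96} vs {11,38} -> bundles 96, 49; min = 49
Step 3: MMS = max(11, 38, 49) = 49

49


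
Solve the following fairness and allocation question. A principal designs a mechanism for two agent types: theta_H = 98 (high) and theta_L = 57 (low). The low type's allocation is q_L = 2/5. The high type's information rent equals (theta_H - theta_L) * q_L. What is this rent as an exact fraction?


Step 1: theta_H - theta_L = 98 - 57 = 41
Step 2: Information rent = (theta_H - theta_L) * q_L
Step 3: = 41 * 2/5
Step 4: = 82/5

82/5


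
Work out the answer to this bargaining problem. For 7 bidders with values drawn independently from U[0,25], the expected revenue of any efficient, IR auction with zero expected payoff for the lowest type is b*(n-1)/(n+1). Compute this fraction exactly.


Step 1: By Revenue Equivalence, expected revenue = b*(n-1)/(n+1)
Step 2: Substituting n = 7, b = 25
Step 3: Revenue = 25*(7-1)/(7+1) = 25*6/8
Step 4: Revenue = 150/8 = 75/4

75/4


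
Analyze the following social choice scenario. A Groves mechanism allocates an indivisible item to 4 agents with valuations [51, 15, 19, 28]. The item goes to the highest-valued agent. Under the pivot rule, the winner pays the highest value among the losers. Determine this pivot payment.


Step 1: The efficient winner is agent 0 with value 51
Step 2: Other agents' values: [15, 19, 28]
Step 3: Pivot payment = max(others) = 28
Step 4: The winner pays 28

28


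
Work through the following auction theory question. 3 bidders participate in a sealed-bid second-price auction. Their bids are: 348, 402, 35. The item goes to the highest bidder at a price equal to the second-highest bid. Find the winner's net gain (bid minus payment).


Step 1: Sort bids in descending order: 402, 348, 35
Step 2: The winning bid is the highest: 402
Step 3: The payment equals the second-highest bid: 348
Step 4: Surplus = winner's bid - payment = 402 - 348 = 54

54


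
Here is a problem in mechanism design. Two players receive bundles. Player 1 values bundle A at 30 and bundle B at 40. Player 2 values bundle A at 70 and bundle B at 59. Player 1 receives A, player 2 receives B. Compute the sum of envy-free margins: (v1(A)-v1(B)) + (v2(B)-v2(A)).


Step 1: Player 1's margin = v1(A) - v1(B) = 30 - 40 = -10
Step 2: Player 2's margin = v2(B) - v2(A) = 59 - 70 = -11
Step 3: Total margin = -10 + -11 = -21

-21


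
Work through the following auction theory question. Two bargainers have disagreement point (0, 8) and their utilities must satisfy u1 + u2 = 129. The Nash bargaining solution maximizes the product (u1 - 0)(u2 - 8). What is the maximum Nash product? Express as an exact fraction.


Step 1: The Nash solution splits surplus symmetrically above the disagreement point
Step 2: u1 = (total + d1 - d2)/2 = (129 + 0 - 8)/2 = 121/2
Step 3: u2 = (total - d1 + d2)/2 = (129 - 0 + 8)/2 = 137/2
Step 4: Nash product = (121/2 - 0) * (137/2 - 8)
Step 5: = 121/2 * 121/2 = 14641/4

14641/4


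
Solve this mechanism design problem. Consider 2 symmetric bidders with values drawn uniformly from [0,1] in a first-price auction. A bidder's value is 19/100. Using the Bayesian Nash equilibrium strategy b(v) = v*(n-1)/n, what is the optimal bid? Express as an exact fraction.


Step 1: The symmetric BNE bidding function is b(v) = v * (n-1) / n
Step 2: Substitute v = 19/100 and n = 2
Step 3: b = 19/100 * 1/2
Step 4: b = 19/200

19/200


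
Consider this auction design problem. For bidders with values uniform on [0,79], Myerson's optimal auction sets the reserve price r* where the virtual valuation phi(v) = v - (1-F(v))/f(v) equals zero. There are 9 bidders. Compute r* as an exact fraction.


Step 1: For U[0,79], F(v) = v/79 and f(v) = 1/79
Step 2: phi(v) = v - (1 - v/79)/(1/79) = v - (79 - v) = 2v - 79
Step 3: Set phi(r*) = 0: 2r* - 79 = 0
Step 4: r* = 79/2 (the number of bidders n = 9 does not enter)

79/2


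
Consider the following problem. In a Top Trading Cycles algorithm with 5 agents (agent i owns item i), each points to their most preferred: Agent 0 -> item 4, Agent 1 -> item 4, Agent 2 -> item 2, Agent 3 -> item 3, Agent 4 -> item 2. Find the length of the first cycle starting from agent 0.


Step 1: Trace the pointer graph from agent 0: 0 -> 4 -> 2 -> 2
Step 2: A cycle is detected when we revisit agent 2
Step 3: The cycle is: 2 -> 2
Step 4: Cycle length = 1

1


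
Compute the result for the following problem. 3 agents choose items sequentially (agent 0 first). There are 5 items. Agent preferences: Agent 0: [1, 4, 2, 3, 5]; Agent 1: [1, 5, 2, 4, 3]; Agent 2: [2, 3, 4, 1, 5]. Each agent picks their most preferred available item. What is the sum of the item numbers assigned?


Step 1: Agent 0 picks item 1
Step 2: Agent 1 picks item 5
Step 3: Agent 2 picks item 2
Step 4: Sum = 1 + 5 + 2 = 8

8


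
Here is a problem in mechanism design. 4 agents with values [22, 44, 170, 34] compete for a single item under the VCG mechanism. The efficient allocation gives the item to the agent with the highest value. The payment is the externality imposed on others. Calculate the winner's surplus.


Step 1: The winner is the agent with the highest value: agent 2 with value 170
Step 2: Values of other agents: [22, 44, 34]
Step 3: VCG payment = max of others' values = 44
Step 4: Surplus = 170 - 44 = 126

126


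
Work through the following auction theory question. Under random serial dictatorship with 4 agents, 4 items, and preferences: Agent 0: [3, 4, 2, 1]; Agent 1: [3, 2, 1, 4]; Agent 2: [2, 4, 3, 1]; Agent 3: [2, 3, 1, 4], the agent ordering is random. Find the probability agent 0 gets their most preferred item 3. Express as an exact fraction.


Step 1: Agent 0 wants item 3
Step 2: There are 24 possible orderings of agents
Step 3: In 11 orderings, agent 0 gets item 3
Step 4: Probability = 11/24

11/24


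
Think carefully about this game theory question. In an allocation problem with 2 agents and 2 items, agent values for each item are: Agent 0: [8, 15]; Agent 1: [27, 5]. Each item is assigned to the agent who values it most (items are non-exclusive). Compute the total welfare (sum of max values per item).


Step 1: For each item, find the maximum value among all agents.
Step 2: Item 0 -> Agent 1 (value 27)
Step 3: Item 1 -> Agent 0 (value 15)
Step 4: Total welfare = 27 + 15 = 42

42


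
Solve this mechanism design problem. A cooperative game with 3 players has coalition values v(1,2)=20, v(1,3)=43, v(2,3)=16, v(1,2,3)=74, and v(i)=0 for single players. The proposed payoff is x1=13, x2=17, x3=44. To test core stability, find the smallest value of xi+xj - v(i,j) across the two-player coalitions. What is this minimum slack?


Step 1: Slack for coalition (1,2): x1+x2 - v12 = 30 - 20 = 10
Step 2: Slack for coalition (1,3): x1+x3 - v13 = 57 - 43 = 14
Step 3: Slack for coalition (2,3): x2+x3 - v23 = 61 - 16 = 45
Step 4: Minimum slack = min(10, 14, 45) = 10, attained by (1,2); no pair can gain by deviating, so the allocation is in the core

10


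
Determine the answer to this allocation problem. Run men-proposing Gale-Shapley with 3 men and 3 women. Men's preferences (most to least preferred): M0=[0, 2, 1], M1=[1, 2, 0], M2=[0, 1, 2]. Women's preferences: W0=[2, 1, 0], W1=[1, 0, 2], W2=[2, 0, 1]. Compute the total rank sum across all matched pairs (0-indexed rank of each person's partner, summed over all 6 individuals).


Step 1: Run Gale-Shapley (men propose, women hold best offer):
  M0 proposes to W0; she accepts
  M1 proposes to W1; she accepts
  M2 proposes to W0; she switches from M0
  M0 proposes to W2; she accepts
Step 2: Final matching: W0-M2, W1-M1, W2-M0
Step 3: 0-indexed ranks (man's rank of his match, then woman's): 0 + 0 + 0 + 0 + 1 + 1
Step 4: Total rank sum = 2

2


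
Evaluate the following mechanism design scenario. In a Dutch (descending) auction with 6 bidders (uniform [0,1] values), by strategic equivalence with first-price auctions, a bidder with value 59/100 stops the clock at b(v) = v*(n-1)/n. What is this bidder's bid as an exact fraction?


Step 1: Dutch auctions are strategically equivalent to first-price auctions
Step 2: The equilibrium bid is b(v) = v*(n-1)/n
Step 3: b = 59/100 * 5/6
Step 4: b = 59/120

59/120


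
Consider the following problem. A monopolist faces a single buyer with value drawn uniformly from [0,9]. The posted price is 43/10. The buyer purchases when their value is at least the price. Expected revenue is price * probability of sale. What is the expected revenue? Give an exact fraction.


Step 1: Posted price r = 43/10, value support [0,9]
Step 2: P(v >= r) = (9 - 43/10)/9 = 47/90
Step 3: Expected revenue = r * P(v >= r) = 43/10 * 47/90
Step 4: Revenue = 2021/900

2021/900


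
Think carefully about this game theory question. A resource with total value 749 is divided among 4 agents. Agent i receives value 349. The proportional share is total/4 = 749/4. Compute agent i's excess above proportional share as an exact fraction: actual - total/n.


Step 1: Proportional share = 749/4
Step 2: Agent's actual allocation = 349
Step 3: Excess = 349 - 749/4 = 647/4

647/4


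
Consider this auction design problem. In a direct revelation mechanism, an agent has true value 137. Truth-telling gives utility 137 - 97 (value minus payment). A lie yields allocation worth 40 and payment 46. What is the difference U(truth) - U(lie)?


Step 1: U(truth) = value - payment = 137 - 97 = 40
Step 2: U(lie) = allocation - payment = 40 - 46 = -6
Step 3: IC gap = 40 - (-6) = 46

46


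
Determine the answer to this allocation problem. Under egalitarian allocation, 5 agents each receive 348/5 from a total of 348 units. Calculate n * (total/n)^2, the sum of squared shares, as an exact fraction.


Step 1: Each agent's share = 348/5
Step 2: Square of each share = (348/5)^2 = 121104/25
Step 3: Sum of squares = 5 * 121104/25 = 121104/5

121104/5


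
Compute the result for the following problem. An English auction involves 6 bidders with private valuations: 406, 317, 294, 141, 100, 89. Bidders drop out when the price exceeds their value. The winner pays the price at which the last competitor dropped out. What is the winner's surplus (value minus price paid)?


Step 1: Identify the highest value: 406
Step 2: Identify the second-highest value: 317
Step 3: The final price = second-highest value = 317
Step 4: Surplus = 406 - 317 = 89

89


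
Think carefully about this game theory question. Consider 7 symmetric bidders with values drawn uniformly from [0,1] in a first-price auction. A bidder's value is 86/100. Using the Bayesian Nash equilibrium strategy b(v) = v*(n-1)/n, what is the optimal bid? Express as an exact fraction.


Step 1: The symmetric BNE bidding function is b(v) = v * (n-1) / n
Step 2: Substitute v = 43/50 and n = 7
Step 3: b = 43/50 * 6/7
Step 4: b = 129/175

129/175


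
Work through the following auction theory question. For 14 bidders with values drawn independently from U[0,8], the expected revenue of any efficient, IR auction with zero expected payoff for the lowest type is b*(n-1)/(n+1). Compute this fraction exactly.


Step 1: By Revenue Equivalence, expected revenue = b*(n-1)/(n+1)
Step 2: Substituting n = 14, b = 8
Step 3: Revenue = 8*(14-1)/(14+1) = 8*13/15
Step 4: Revenue = 104/15

104/15


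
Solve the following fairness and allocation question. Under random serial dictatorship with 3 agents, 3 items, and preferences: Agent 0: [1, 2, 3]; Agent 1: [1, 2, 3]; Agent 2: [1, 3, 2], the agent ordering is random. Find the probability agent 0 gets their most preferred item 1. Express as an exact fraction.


Step 1: Agent 0 wants item 1
Step 2: There are 6 possible orderings of agents
Step 3: In 2 orderings, agent 0 gets item 1
Step 4: Probability = 2/6 = 1/3

1/3


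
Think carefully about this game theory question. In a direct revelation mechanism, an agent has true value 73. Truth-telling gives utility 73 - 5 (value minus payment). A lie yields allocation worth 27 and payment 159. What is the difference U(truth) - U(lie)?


Step 1: U(truth) = value - payment = 73 - 5 = 68
Step 2: U(lie) = allocation - payment = 27 - 159 = -132
Step 3: IC gap = 68 - (-132) = 200

200


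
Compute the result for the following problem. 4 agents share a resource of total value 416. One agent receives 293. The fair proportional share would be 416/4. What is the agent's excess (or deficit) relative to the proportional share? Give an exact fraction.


Step 1: Proportional share = 416/4 = 104
Step 2: Agent's actual allocation = 293
Step 3: Excess = 293 - 104 = 189

189


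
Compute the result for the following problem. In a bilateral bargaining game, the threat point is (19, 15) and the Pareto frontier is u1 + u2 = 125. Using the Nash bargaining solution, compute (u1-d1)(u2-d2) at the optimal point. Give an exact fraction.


Step 1: The Nash solution splits surplus symmetrically above the disagreement point
Step 2: u1 = (total + d1 - d2)/2 = (125 + 19 - 15)/2 = 129/2
Step 3: u2 = (total - d1 + d2)/2 = (125 - 19 + 15)/2 = 121/2
Step 4: Nash product = (129/2 - 19) * (121/2 - 15)
Step 5: = 91/2 * 91/2 = 8281/4

8281/4


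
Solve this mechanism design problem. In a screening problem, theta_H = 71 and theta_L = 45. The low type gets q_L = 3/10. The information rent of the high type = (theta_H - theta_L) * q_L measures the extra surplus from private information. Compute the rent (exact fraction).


Step 1: theta_H - theta_L = 71 - 45 = 26
Step 2: Information rent = (theta_H - theta_L) * q_L
Step 3: = 26 * 3/10
Step 4: = 39/5

39/5


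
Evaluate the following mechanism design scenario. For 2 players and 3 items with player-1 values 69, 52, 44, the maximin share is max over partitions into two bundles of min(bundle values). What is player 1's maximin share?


Step 1: Item values = 69, 52, 44
Step 2: Enumerate all 2-bundle partitions and take the smaller bundle:
  Partition 1: {69} vs {52,44} -> bundles 69, 96; min = 69
  Partition 2: {52} vs {69,44} -> bundles 52, 113; min = 52
  Partition 3: {44} vs {69,52} -> bundles 44, 121; min = 44
Step 3: MMS = max(69, 52, 44) = 69

69


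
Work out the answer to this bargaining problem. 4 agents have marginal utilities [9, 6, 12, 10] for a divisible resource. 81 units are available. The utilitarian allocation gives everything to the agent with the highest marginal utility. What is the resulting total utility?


Step 1: The marginal utilities are [9, 6, 12, 10]
Step 2: The highest marginal utility is 12
Step 3: All 81 units go to that agent
Step 4: Total utility = 12 * 81 = 972

972


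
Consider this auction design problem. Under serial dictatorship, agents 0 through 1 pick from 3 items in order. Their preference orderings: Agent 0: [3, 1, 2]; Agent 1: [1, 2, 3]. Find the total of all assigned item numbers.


Step 1: Agent 0 picks item 3
Step 2: Agent 1 picks item 1
Step 3: Sum = 3 + 1 = 4

4


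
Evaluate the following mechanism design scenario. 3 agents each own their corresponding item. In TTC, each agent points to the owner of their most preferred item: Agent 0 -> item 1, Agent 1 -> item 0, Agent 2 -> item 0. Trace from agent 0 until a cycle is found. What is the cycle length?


Step 1: Trace the pointer graph from agent 0: 0 -> 1 -> 0
Step 2: A cycle is detected when we revisit agent 0
Step 3: The cycle is: 0 -> 1 -> 0
Step 4: Cycle length = 2

2


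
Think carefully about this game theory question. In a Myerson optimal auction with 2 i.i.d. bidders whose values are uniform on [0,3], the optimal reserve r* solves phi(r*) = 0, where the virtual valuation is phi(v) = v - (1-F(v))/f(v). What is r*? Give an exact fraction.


Step 1: For U[0,3], F(v) = v/3 and f(v) = 1/3
Step 2: phi(v) = v - (1 - v/3)/(1/3) = v - (3 - v) = 2v - 3
Step 3: Set phi(r*) = 0: 2r* - 3 = 0
Step 4: r* = 3/2 (the number of bidders n = 2 does not enter)

3/2


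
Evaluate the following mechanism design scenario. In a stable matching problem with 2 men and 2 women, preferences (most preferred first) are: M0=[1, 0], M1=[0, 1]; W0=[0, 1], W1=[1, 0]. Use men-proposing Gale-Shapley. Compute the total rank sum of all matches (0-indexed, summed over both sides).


Step 1: Run Gale-Shapley (men propose, women hold best offer):
  M0 proposes to W1; she accepts
  M1 proposes to W0; she accepts
Step 2: Final matching: W0-M1, W1-M0
Step 3: 0-indexed ranks (man's rank of his match, then woman's): 0 + 1 + 0 + 1
Step 4: Total rank sum = 2

2


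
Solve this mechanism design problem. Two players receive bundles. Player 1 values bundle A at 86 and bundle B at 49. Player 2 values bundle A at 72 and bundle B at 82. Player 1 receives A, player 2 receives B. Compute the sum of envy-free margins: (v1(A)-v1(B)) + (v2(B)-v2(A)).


Step 1: Player 1's margin = v1(A) - v1(B) = 86 - 49 = 37
Step 2: Player 2's margin = v2(B) - v2(A) = 82 - 72 = 10
Step 3: Total margin = 37 + 10 = 47

47


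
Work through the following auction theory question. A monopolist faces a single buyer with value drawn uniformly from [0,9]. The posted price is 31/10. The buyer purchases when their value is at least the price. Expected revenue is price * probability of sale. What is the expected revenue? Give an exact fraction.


Step 1: Posted price r = 31/10, value support [0,9]
Step 2: P(v >= r) = (9 - 31/10)/9 = 59/90
Step 3: Expected revenue = r * P(v >= r) = 31/10 * 59/90
Step 4: Revenue = 1829/900

1829/900


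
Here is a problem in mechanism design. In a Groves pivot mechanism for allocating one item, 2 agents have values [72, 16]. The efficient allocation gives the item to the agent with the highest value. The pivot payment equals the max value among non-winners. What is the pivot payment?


Step 1: The efficient winner is agent 0 with value 72
Step 2: Other agents' values: [16]
Step 3: Pivot payment = max(others) = 16
Step 4: The winner pays 16

16


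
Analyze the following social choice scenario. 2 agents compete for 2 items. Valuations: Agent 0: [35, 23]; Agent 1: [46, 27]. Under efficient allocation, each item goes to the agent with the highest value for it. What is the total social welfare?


Step 1: For each item, find the maximum value among all agents.
Step 2: Item 0 -> Agent 1 (value 46)
Step 3: Item 1 -> Agent 1 (value 27)
Step 4: Total welfare = 46 + 27 = 73

73


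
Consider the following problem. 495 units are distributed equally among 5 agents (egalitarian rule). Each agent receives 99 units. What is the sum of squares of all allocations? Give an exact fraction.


Step 1: Each agent's share = 495/5 = 99
Step 2: Square of each share = (99)^2 = 9801
Step 3: Sum of squares = 5 * 9801 = 49005

49005


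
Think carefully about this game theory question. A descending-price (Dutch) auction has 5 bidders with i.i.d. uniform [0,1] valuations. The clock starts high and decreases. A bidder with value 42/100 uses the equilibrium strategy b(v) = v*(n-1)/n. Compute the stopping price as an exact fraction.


Step 1: Dutch auctions are strategically equivalent to first-price auctions
Step 2: The equilibrium bid is b(v) = v*(n-1)/n
Step 3: b = 21/50 * 4/5
Step 4: b = 42/125

42/125


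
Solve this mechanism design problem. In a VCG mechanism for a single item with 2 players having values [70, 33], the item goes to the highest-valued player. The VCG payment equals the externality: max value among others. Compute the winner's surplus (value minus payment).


Step 1: The winner is the agent with the highest value: agent 0 with value 70
Step 2: Values of other agents: [33]
Step 3: VCG payment = max of others' values = 33
Step 4: Surplus = 70 - 33 = 37

37


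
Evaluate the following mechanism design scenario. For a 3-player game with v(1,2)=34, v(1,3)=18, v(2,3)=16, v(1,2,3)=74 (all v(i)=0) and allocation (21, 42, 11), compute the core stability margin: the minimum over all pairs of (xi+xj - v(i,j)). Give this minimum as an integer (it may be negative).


Step 1: Slack for coalition (1,2): x1+x2 - v12 = 63 - 34 = 29
Step 2: Slack for coalition (1,3): x1+x3 - v13 = 32 - 18 = 14
Step 3: Slack for coalition (2,3): x2+x3 - v23 = 53 - 16 = 37
Step 4: Minimum slack = min(29, 14, 37) = 14, attained by (1,3); no pair can gain by deviating, so the allocation is in the core

14


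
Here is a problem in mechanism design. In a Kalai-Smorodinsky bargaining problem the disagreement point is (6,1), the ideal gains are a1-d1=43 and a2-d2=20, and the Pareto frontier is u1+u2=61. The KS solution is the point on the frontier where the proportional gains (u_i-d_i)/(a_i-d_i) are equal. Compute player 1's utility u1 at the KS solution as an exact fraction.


Step 1: At the KS point, (u1-d1)/r1 = (u2-d2)/r2 = t and u1+u2 = 61
Step 2: u1 = d1 + r1*t and u2 = d2 + r2*t, so (d1 + r1*t) + (d2 + r2*t) = 61
Step 3: t = (61 - 6 - 1)/(43 + 20) = 54/63 = 6/7
Step 4: u1 = d1 + r1*t = 6 + 43 * 6/7 = 300/7
Step 5: (Check: u2 = d2 + r2*t = 127/7; u1+u2 = 300/7 + 127/7 = 61, on the frontier.)

300/7


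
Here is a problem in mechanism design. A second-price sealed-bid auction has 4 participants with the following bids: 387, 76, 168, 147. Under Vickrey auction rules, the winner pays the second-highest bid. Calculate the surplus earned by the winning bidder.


Step 1: Sort bids in descending order: 387, 168, 147, 76
Step 2: The winning bid is the highest: 387
Step 3: The payment equals the second-highest bid: 168
Step 4: Surplus = winner's bid - payment = 387 - 168 = 219

219


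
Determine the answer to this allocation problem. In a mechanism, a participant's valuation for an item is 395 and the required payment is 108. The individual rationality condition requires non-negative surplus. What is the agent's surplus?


Step 1: Surplus = value - payment = 395 - 108 = 287
Step 2: IR is satisfied (surplus >= 0)

287


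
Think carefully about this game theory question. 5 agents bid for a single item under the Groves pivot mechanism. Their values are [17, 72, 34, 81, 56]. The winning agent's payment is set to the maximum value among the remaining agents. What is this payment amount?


Step 1: The efficient winner is agent 3 with value 81
Step 2: Other agents' values: [17, 72, 34, 56]
Step 3: Pivot payment = max(others) = 72
Step 4: The winner pays 72

72


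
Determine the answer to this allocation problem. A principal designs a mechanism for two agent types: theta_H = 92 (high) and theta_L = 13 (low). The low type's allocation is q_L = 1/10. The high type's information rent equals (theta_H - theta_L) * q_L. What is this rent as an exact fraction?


Step 1: theta_H - theta_L = 92 - 13 = 79
Step 2: Information rent = (theta_H - theta_L) * q_L
Step 3: = 79 * 1/10
Step 4: = 79/10

79/10


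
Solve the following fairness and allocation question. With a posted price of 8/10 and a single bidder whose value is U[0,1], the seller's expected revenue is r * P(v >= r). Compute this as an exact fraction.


Step 1: Posted price r = 4/5, value support [0,1]
Step 2: P(v >= r) = (1 - 4/5)/1 = 1/5
Step 3: Expected revenue = r * P(v >= r) = 4/5 * 1/5
Step 4: Revenue = 4/25

4/25


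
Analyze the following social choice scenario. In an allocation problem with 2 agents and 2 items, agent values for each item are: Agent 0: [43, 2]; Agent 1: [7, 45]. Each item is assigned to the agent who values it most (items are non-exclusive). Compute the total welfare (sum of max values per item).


Step 1: For each item, find the maximum value among all agents.
Step 2: Item 0 -> Agent 0 (value 43)
Step 3: Item 1 -> Agent 1 (value 45)
Step 4: Total welfare = 43 + 45 = 88

88


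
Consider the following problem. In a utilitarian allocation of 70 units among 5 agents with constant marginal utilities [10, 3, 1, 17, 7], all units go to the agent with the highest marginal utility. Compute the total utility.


Step 1: The marginal utilities are [10, 3, 1, 17, 7]
Step 2: The highest marginal utility is 17
Step 3: All 70 units go to that agent
Step 4: Total utility = 17 * 70 = 1190

1190


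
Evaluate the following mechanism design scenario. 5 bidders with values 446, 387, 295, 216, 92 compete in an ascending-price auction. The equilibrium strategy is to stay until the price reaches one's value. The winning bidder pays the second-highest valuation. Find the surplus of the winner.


Step 1: Identify the highest value: 446
Step 2: Identify the second-highest value: 387
Step 3: The final price = second-highest value = 387
Step 4: Surplus = 446 - 387 = 59

59


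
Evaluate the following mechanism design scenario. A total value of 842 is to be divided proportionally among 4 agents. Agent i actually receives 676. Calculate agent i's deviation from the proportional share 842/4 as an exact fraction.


Step 1: Proportional share = 842/4 = 421/2
Step 2: Agent's actual allocation = 676
Step 3: Excess = 676 - 421/2 = 931/2

931/2


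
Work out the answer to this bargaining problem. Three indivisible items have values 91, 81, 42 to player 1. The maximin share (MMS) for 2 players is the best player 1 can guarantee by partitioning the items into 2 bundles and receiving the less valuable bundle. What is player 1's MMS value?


Step 1: Item values = 91, 81, 42
Step 2: Enumerate all 2-bundle partitions and take the smaller bundle:
  Partition 1: {91} vs {81,42} -> bundles 91, 123; min = 91
  Partition 2: {81} vs {91,42} -> bundles 81, 133; min = 81
  Partition 3: {42} vs {91,81} -> bundles 42, 172; min = 42
Step 3: MMS = max(91, 81, 42) = 91

91
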